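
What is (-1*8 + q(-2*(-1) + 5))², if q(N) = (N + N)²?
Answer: 35344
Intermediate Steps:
q(N) = 4*N² (q(N) = (2*N)² = 4*N²)
(-1*8 + q(-2*(-1) + 5))² = (-1*8 + 4*(-2*(-1) + 5)²)² = (-8 + 4*(2 + 5)²)² = (-8 + 4*7²)² = (-8 + 4*49)² = (-8 + 196)² = 188² = 35344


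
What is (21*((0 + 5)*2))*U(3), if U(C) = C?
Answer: 630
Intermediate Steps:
(21*((0 + 5)*2))*U(3) = (21*((0 + 5)*2))*3 = (21*(5*2))*3 = (21*10)*3 = 210*3 = 630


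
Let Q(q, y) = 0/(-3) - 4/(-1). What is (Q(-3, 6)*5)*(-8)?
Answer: -160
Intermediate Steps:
Q(q, y) = 4 (Q(q, y) = 0*(-1/3) - 4*(-1) = 0 + 4 = 4)
(Q(-3, 6)*5)*(-8) = (4*5)*(-8) = 20*(-8) = -160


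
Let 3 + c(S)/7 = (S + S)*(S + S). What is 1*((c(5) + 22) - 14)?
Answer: 687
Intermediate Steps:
c(S) = -21 + 28*S² (c(S) = -21 + 7*((S + S)*(S + S)) = -21 + 7*((2*S)*(2*S)) = -21 + 7*(4*S²) = -21 + 28*S²)
1*((c(5) + 22) - 14) = 1*(((-21 + 28*5²) + 22) - 14) = 1*(((-21 + 28*25) + 22) - 14) = 1*(((-21 + 700) + 22) - 14) = 1*((679 + 22) - 14) = 1*(701 - 14) = 1*687 = 687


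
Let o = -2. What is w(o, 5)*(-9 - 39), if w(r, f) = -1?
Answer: 48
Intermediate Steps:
w(o, 5)*(-9 - 39) = -(-9 - 39) = -1*(-48) = 48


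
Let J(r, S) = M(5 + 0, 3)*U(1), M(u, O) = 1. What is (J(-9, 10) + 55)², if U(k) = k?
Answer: 3136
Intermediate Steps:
J(r, S) = 1 (J(r, S) = 1*1 = 1)
(J(-9, 10) + 55)² = (1 + 55)² = 56² = 3136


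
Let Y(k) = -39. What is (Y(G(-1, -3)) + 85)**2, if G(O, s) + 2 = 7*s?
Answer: 2116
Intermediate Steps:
G(O, s) = -2 + 7*s
(Y(G(-1, -3)) + 85)**2 = (-39 + 85)**2 = 46**2 = 2116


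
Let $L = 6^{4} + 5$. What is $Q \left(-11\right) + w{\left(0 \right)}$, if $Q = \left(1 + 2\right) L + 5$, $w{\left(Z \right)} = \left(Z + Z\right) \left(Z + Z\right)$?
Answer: $-42988$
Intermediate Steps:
$L = 1301$ ($L = 1296 + 5 = 1301$)
$w{\left(Z \right)} = 4 Z^{2}$ ($w{\left(Z \right)} = 2 Z 2 Z = 4 Z^{2}$)
$Q = 3908$ ($Q = \left(1 + 2\right) 1301 + 5 = 3 \cdot 1301 + 5 = 3903 + 5 = 3908$)
$Q \left(-11\right) + w{\left(0 \right)} = 3908 \left(-11\right) + 4 \cdot 0^{2} = -42988 + 4 \cdot 0 = -42988 + 0 = -42988$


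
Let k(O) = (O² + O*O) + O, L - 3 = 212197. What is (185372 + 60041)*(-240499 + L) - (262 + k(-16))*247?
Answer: -6945129713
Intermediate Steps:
L = 212200 (L = 3 + 212197 = 212200)
k(O) = O + 2*O² (k(O) = (O² + O²) + O = 2*O² + O = O + 2*O²)
(185372 + 60041)*(-240499 + L) - (262 + k(-16))*247 = (185372 + 60041)*(-240499 + 212200) - (262 - 16*(1 + 2*(-16)))*247 = 245413*(-28299) - (262 - 16*(1 - 32))*247 = -6944942487 - (262 - 16*(-31))*247 = -6944942487 - (262 + 496)*247 = -6944942487 - 758*247 = -6944942487 - 1*187226 = -6944942487 - 187226 = -6945129713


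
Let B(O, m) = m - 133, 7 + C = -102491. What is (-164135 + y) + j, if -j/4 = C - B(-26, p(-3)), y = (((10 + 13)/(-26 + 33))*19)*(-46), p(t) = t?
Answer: 1697089/7 ≈ 2.4244e+5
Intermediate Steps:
C = -102498 (C = -7 - 102491 = -102498)
y = -20102/7 (y = ((23/7)*19)*(-46) = (437/7)*(-46) = -20102/7 ≈ -2871.7)
B(O, m) = -133 + m
j = 409448 (j = -4*(-102498 - (-133 - 3)) = -4*(-102498 - 1*(-136)) = -4*(-102498 + 136) = -4*(-102362) = 409448)
(-164135 + y) + j = (-164135 - 20102/7) + 409448 = -1169047/7 + 409448 = 1697089/7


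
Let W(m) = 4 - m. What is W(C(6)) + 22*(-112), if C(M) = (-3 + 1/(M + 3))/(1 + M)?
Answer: -154954/63 ≈ -2459.6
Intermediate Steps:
C(M) = (-3 + 1/(3 + M))/(1 + M)
W(C(6)) + 22*(-112) = (4 - (-8 - 3*6)/(3 + 6**2 + 4*6)) + 22*(-112) = (4 - (-8 - 18)/(3 + 36 + 24)) - 2464 = (4 - (-26)/63) - 2464 = (4 - 1*(-26/63)) - 2464 = (4 + 26/63) - 2464 = 278/63 - 2464 = -154954/63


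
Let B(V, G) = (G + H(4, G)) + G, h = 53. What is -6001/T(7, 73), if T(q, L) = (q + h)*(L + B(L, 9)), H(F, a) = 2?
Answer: -6001/5580 ≈ -1.0754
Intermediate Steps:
B(V, G) = 2 + 2*G (B(V, G) = (G + 2) + G = (2 + G) + G = 2 + 2*G)
T(q, L) = (20 + L)*(53 + q) (T(q, L) = (q + 53)*(L + (2 + 2*9)) = (53 + q)*(L + (2 + 18)) = (53 + q)*(L + 20) = (53 + q)*(20 + L) = (20 + L)*(53 + q))
-6001/T(7, 73) = -6001/(1060 + 20*7 + 53*73 + 73*7) = -6001/(1060 + 140 + 3869 + 511) = -6001/5580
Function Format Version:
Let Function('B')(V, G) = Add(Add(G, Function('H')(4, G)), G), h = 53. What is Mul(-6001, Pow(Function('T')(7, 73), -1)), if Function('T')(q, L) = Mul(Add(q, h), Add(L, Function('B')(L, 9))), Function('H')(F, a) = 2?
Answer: Rational(-6001, 5580) ≈ -1.0754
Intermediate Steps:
Function('B')(V, G) = Add(2, Mul(2, G)) (Function('B')(V, G) = Add(Add(G, 2), G) = Add(Add(2, G), G) = Add(2, Mul(2, G)))
Function('T')(q, L) = Mul(Add(20, L), Add(53, q)) (Function('T')(q, L) = Mul(Add(q, 53), Add(L, Add(2, Mul(2, 9)))) = Mul(Add(53, q), Add(L, Add(2, 18))) = Mul(Add(53, q), Add(L, 20)) = Mul(Add(53, q), Add(20, L)) = Mul(Add(20, L), Add(53, q)))
Mul(-6001, Pow(Function('T')(7, 73), -1)) = Mul(-6001, Pow(Add(1060, Mul(20, 7), Mul(53, 73), Mul(73, 7)), -1)) = Mul(-6001, Pow(Add(1060, 140, 3869, 511), -1)) = Mul(-6001, Pow(5580, -1)) = Mul(-6001, Rational(1, 5580)) = Rational(-6001, 5580)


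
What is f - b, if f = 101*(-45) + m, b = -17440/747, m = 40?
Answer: -3347795/747 ≈ -4481.7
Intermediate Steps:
b = -17440/747 (b = -17440*1/747 = -17440/747 ≈ -23.347)
f = -4505 (f = 101*(-45) + 40 = -4545 + 40 = -4505)
f - b = -4505 - 1*(-17440/747) = -4505 + 17440/747 = -3347795/747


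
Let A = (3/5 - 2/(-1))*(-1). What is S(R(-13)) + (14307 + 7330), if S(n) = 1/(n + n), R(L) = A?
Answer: 562557/26 ≈ 21637.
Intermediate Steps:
A = -13/5 (A = (3*(1/5) - 2*(-1))*(-1) = (3/5 + 2)*(-1) = (13/5)*(-1) = -13/5 ≈ -2.6000)
R(L) = -13/5
S(n) = 1/(2*n)
S(R(-13)) + (14307 + 7330) = 1/(2*(-13/5)) + (14307 + 7330) = (1/2)*(-5/13) + 21637 = -5/26 + 21637 = 562557/26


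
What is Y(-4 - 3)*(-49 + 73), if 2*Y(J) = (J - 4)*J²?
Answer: -6468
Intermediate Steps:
Y(J) = J²*(-4 + J)/2 (Y(J) = ((J - 4)*J²)/2 = ((-4 + J)*J²)/2 = (J²*(-4 + J))/2 = J²*(-4 + J)/2)
Y(-4 - 3)*(-49 + 73) = ((-4 - 3)²*(-4 + (-4 - 3))/2)*(-49 + 73) = ((½)*(-7)²*(-4 - 7))*24 = ((½)*49*(-11))*24 = -539/2*24 = -6468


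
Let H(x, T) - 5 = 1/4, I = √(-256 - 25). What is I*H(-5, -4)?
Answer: 21*I*√281/4 ≈ 88.006*I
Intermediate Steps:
I = I*√281 (I = √(-281) = I*√281 ≈ 16.763*I)
H(x, T) = 21/4 (H(x, T) = 5 + 1/4 = 5 + ¼ = 21/4)
I*H(-5, -4) = (I*√281)*(21/4) = 21*I*√281/4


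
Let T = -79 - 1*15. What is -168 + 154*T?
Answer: -14644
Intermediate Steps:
T = -94 (T = -79 - 15 = -94)
-168 + 154*T = -168 + 154*(-94) = -168 - 14476 = -14644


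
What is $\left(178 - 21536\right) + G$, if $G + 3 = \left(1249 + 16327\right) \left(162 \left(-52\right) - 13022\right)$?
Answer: $-376956257$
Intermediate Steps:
$G = -376934899$ ($G = -3 + \left(1249 + 16327\right) \left(162 \left(-52\right) - 13022\right) = -3 + 17576 \left(-8424 - 13022\right) = -3 + 17576 \left(-21446\right) = -3 - 376934896 = -376934899$)
$\left(178 - 21536\right) + G = \left(178 - 21536\right) - 376934899 = -21358 - 376934899 = -376956257$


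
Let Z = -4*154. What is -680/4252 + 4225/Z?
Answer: -4595895/654808 ≈ -7.0187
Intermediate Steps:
Z = -616
-680/4252 + 4225/Z = -680/4252 + 4225/(-616) = -680*1/4252 + 4225*(-1/616) = -170/1063 - 4225/616 = -4595895/654808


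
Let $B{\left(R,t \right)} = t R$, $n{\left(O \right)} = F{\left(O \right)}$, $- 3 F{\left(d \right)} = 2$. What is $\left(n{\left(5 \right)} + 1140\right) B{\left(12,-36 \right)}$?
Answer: $-492192$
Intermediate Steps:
$F{\left(d \right)} = - \frac{2}{3}$ ($F{\left(d \right)} = \left(- \frac{1}{3}\right) 2 = - \frac{2}{3}$)
$n{\left(O \right)} = - \frac{2}{3}$
$B{\left(R,t \right)} = R t$
$\left(n{\left(5 \right)} + 1140\right) B{\left(12,-36 \right)} = \left(- \frac{2}{3} + 1140\right) 12 \left(-36\right) = \frac{3418}{3} \left(-432\right) = -492192$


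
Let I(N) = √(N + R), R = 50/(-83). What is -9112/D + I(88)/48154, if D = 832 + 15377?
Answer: -9112/16209 + 3*√66898/3996782 ≈ -0.56196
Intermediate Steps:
D = 16209
R = -50/83 (R = 50*(-1/83) = -50/83 ≈ -0.60241)
I(N) = √(-50/83 + N) (I(N) = √(N - 50/83) = √(-50/83 + N))
-9112/D + I(88)/48154 = -9112/16209 + (√(-4150 + 6889*88)/83)/48154 = -9112*1/16209 + (√(-4150 + 606232)/83)*(1/48154) = -9112/16209 + (√602082/83)*(1/48154) = -9112/16209 + ((3*√66898)/83)*(1/48154) = -9112/16209 + (3*√66898/83)*(1/48154) = -9112/16209 + 3*√66898/3996782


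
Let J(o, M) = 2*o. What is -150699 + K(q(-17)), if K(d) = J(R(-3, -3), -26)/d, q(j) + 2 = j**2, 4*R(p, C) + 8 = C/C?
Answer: -12357319/82 ≈ -1.5070e+5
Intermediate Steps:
R(p, C) = -7/4 (R(p, C) = -2 + (C/C)/4 = -2 + (1/4)*1 = -2 + 1/4 = -7/4)
q(j) = -2 + j**2
K(d) = -7/(2*d) (K(d) = (2*(-7/4))/d = -7/(2*d))
-150699 + K(q(-17)) = -150699 - 7/(2*(-2 + (-17)**2)) = -150699 - 7/(2*(-2 + 289)) = -150699 - 7/2/287 = -150699 - 7/2*1/287 = -150699 - 1/82 = -12357319/82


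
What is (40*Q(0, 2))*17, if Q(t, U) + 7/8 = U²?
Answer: 2125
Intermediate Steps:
Q(t, U) = -7/8 + U²
(40*Q(0, 2))*17 = (40*(-7/8 + 2²))*17 = (40*(-7/8 + 4))*17 = (40*(25/8))*17 = 125*17 = 2125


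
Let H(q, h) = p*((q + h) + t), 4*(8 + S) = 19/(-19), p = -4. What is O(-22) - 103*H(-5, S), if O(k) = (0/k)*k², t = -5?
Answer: -7519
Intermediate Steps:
S = -33/4 (S = -8 + (19/(-19))/4 = -8 + (19*(-1/19))/4 = -8 + (¼)*(-1) = -8 - ¼ = -33/4 ≈ -8.2500)
H(q, h) = 20 - 4*h - 4*q (H(q, h) = -4*((q + h) - 5) = -4*((h + q) - 5) = -4*(-5 + h + q) = 20 - 4*h - 4*q)
O(k) = 0 (O(k) = 0*k² = 0)
O(-22) - 103*H(-5, S) = 0 - 103*(20 - 4*(-33/4) - 4*(-5)) = 0 - 103*(20 + 33 + 20) = 0 - 103*73 = 0 - 7519 = -7519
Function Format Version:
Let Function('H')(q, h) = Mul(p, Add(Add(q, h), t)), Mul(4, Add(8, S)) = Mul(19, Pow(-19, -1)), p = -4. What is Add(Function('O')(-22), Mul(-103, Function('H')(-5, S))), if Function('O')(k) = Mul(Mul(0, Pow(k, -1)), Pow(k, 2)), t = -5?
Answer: -7519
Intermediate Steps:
S = Rational(-33, 4) (S = Add(-8, Mul(Rational(1, 4), Mul(19, Pow(-19, -1)))) = Add(-8, Mul(Rational(1, 4), Mul(19, Rational(-1, 19)))) = Add(-8, Mul(Rational(1, 4), -1)) = Add(-8, Rational(-1, 4)) = Rational(-33, 4) ≈ -8.2500)
Function('H')(q, h) = Add(20, Mul(-4, h), Mul(-4, q)) (Function('H')(q, h) = Mul(-4, Add(Add(q, h), -5)) = Mul(-4, Add(Add(h, q), -5)) = Mul(-4, Add(-5, h, q)) = Add(20, Mul(-4, h), Mul(-4, q)))
Function('O')(k) = 0 (Function('O')(k) = Mul(0, Pow(k, 2)) = 0)
Add(Function('O')(-22), Mul(-103, Function('H')(-5, S))) = Add(0, Mul(-103, Add(20, Mul(-4, Rational(-33, 4)), Mul(-4, -5)))) = Add(0, Mul(-103, Add(20, 33, 20))) = Add(0, Mul(-103, 73)) = Add(0, -7519) = -7519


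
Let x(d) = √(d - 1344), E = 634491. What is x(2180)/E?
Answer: 2*√209/634491 ≈ 4.5570e-5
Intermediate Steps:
x(d) = √(-1344 + d)
x(2180)/E = √(-1344 + 2180)/634491 = √836*(1/634491) = (2*√209)*(1/634491) = 2*√209/634491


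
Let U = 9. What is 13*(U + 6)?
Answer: 195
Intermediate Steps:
13*(U + 6) = 13*(9 + 6) = 13*15 = 195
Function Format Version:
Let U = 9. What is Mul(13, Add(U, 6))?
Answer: 195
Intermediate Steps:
Mul(13, Add(U, 6)) = Mul(13, Add(9, 6)) = Mul(13, 15) = 195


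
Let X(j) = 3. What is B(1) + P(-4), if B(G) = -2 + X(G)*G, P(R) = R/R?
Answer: 2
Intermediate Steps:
P(R) = 1
B(G) = -2 + 3*G
B(1) + P(-4) = (-2 + 3*1) + 1 = (-2 + 3) + 1 = 1 + 1 = 2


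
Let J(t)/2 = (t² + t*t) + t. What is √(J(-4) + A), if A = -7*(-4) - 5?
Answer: √79 ≈ 8.8882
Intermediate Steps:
A = 23 (A = 28 - 5 = 23)
J(t) = 2*t + 4*t² (J(t) = 2*((t² + t*t) + t) = 2*((t² + t²) + t) = 2*(2*t² + t) = 2*(t + 2*t²) = 2*t + 4*t²)
√(J(-4) + A) = √(2*(-4)*(1 + 2*(-4)) + 23) = √(2*(-4)*(1 - 8) + 23) = √(2*(-4)*(-7) + 23) = √(56 + 23) = √79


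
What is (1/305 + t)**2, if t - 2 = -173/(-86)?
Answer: 11090406721/688012900 ≈ 16.119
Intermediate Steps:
t = 345/86 (t = 2 - 173/(-86) = 2 - 173*(-1/86) = 2 + 173/86 = 345/86 ≈ 4.0116)
(1/305 + t)**2 = (1/305 + 345/86)**2 = (105311/26230)**2 = 11090406721/688012900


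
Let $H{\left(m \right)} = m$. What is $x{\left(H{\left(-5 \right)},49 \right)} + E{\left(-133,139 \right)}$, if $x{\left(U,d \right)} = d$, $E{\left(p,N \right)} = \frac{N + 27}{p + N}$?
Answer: $\frac{230}{3} \approx 76.667$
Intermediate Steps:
$E{\left(p,N \right)} = \frac{27 + N}{N + p}$
$x{\left(H{\left(-5 \right)},49 \right)} + E{\left(-133,139 \right)} = 49 + \frac{27 + 139}{139 - 133} = 49 + \frac{1}{6} \cdot 166 = 49 + \frac{83}{3} = \frac{230}{3}$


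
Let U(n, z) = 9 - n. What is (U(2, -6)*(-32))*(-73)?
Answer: 16352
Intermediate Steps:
(U(2, -6)*(-32))*(-73) = ((9 - 1*2)*(-32))*(-73) = ((9 - 2)*(-32))*(-73) = (7*(-32))*(-73) = -224*(-73) = 16352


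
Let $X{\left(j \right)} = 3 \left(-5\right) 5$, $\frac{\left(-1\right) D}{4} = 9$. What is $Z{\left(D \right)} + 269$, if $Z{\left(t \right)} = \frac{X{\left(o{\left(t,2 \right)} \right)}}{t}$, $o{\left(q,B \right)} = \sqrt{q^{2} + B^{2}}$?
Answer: $\frac{3253}{12} \approx 271.08$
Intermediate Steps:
$D = -36$ ($D = \left(-4\right) 9 = -36$)
$o{\left(q,B \right)} = \sqrt{B^{2} + q^{2}}$
$X{\left(j \right)} = -75$ ($X{\left(j \right)} = \left(-15\right) 5 = -75$)
$Z{\left(t \right)} = - \frac{75}{t}$
$Z{\left(D \right)} + 269 = - \frac{75}{-36} + 269 = \left(-75\right) \left(- \frac{1}{36}\right) + 269 = \frac{25}{12} + 269 = \frac{3253}{12}$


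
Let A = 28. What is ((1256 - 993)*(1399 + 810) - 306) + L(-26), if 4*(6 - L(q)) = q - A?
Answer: 1161361/2 ≈ 5.8068e+5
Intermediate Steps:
L(q) = 13 - q/4 (L(q) = 6 - (q - 1*28)/4 = 6 - (q - 28)/4 = 6 - (-28 + q)/4 = 6 + (7 - q/4) = 13 - q/4)
((1256 - 993)*(1399 + 810) - 306) + L(-26) = ((1256 - 993)*(1399 + 810) - 306) + (13 - 1/4*(-26)) = (263*2209 - 306) + (13 + 13/2) = (580967 - 306) + 39/2 = 580661 + 39/2 = 1161361/2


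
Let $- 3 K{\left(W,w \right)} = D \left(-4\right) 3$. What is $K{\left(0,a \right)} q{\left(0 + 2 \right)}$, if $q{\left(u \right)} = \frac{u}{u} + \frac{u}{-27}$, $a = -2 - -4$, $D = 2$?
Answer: $\frac{200}{27} \approx 7.4074$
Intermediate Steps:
$a = 2$ ($a = -2 + 4 = 2$)
$K{\left(W,w \right)} = 8$ ($K{\left(W,w \right)} = - \frac{2 \left(-4\right) 3}{3} = - \frac{\left(-8\right) 3}{3} = \left(- \frac{1}{3}\right) \left(-24\right) = 8$)
$q{\left(u \right)} = 1 - \frac{u}{27}$ ($q{\left(u \right)} = 1 + u \left(- \frac{1}{27}\right) = 1 - \frac{u}{27}$)
$K{\left(0,a \right)} q{\left(0 + 2 \right)} = 8 \left(1 - \frac{0 + 2}{27}\right) = 8 \left(1 - \frac{2}{27}\right) = 8 \cdot \frac{25}{27} = \frac{200}{27}$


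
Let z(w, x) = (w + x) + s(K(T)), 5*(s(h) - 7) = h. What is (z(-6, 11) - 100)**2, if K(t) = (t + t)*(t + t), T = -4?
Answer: 141376/25 ≈ 5655.0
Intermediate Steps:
K(t) = 4*t**2 (K(t) = (2*t)*(2*t) = 4*t**2)
s(h) = 7 + h/5
z(w, x) = 99/5 + w + x (z(w, x) = (w + x) + (7 + (4*(-4)**2)/5) = (w + x) + (7 + (4*16)/5) = (w + x) + (7 + (1/5)*64) = (w + x) + (7 + 64/5) = (w + x) + 99/5 = 99/5 + w + x)
(z(-6, 11) - 100)**2 = ((99/5 - 6 + 11) - 100)**2 = (124/5 - 100)**2 = (-376/5)**2 = 141376/25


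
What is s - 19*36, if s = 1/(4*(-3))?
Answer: -8209/12 ≈ -684.08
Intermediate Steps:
s = -1/12 (s = 1/(-12) = -1/12 ≈ -0.083333)
s - 19*36 = -1/12 - 19*36 = -1/12 - 684 = -8209/12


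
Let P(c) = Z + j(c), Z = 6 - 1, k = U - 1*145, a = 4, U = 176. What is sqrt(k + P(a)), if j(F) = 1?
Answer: sqrt(37) ≈ 6.0828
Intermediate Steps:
k = 31 (k = 176 - 1*145 = 176 - 145 = 31)
Z = 5
P(c) = 6 (P(c) = 5 + 1 = 6)
sqrt(k + P(a)) = sqrt(31 + 6) = sqrt(37)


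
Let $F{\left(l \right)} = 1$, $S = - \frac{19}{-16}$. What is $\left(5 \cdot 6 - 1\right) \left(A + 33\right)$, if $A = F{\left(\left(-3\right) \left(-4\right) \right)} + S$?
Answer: $\frac{16327}{16} \approx 1020.4$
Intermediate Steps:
$S = \frac{19}{16}$ ($S = \left(-19\right) \left(- \frac{1}{16}\right) = \frac{19}{16} \approx 1.1875$)
$A = \frac{35}{16}$ ($A = 1 + \frac{19}{16} = \frac{35}{16} \approx 2.1875$)
$\left(5 \cdot 6 - 1\right) \left(A + 33\right) = \left(5 \cdot 6 - 1\right) \left(\frac{35}{16} + 33\right) = \left(30 - 1\right) \frac{563}{16} = 29 \cdot \frac{563}{16} = \frac{16327}{16}$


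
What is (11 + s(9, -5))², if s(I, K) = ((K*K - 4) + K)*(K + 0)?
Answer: 4761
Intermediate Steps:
s(I, K) = K*(-4 + K + K²) (s(I, K) = ((K² - 4) + K)*K = ((-4 + K²) + K)*K = (-4 + K + K²)*K = K*(-4 + K + K²))
(11 + s(9, -5))² = (11 - 5*(-4 - 5 + (-5)²))² = (11 - 5*(-4 - 5 + 25))² = (11 - 5*16)² = (11 - 80)² = (-69)² = 4761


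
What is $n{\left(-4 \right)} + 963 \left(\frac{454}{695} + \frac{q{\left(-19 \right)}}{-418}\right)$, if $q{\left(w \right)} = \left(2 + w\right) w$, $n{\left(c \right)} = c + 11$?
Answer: $- \frac{1652371}{15290} \approx -108.07$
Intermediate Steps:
$n{\left(c \right)} = 11 + c$
$q{\left(w \right)} = w \left(2 + w\right)$
$n{\left(-4 \right)} + 963 \left(\frac{454}{695} + \frac{q{\left(-19 \right)}}{-418}\right) = \left(11 - 4\right) + 963 \left(\frac{454}{695} + \frac{\left(-19\right) \left(2 - 19\right)}{-418}\right) = 7 + 963 \left(454 \cdot \frac{1}{695} + \left(-19\right) \left(-17\right) \left(- \frac{1}{418}\right)\right) = 7 + 963 \left(\frac{454}{695} + 323 \left(- \frac{1}{418}\right)\right) = 7 + 963 \left(\frac{454}{695} - \frac{17}{22}\right) = 7 + 963 \left(- \frac{1827}{15290}\right) = 7 - \frac{1759401}{15290} = - \frac{1652371}{15290}$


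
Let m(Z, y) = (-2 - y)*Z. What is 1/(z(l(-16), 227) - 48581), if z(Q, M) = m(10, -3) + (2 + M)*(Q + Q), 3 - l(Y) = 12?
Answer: -1/52693 ≈ -1.8978e-5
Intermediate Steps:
l(Y) = -9 (l(Y) = 3 - 1*12 = 3 - 12 = -9)
m(Z, y) = Z*(-2 - y)
z(Q, M) = 10 + 2*Q*(2 + M) (z(Q, M) = -1*10*(2 - 3) + (2 + M)*(Q + Q) = -1*10*(-1) + (2 + M)*(2*Q) = 10 + 2*Q*(2 + M))
1/(z(l(-16), 227) - 48581) = 1/((10 + 4*(-9) + 2*227*(-9)) - 48581) = 1/((10 - 36 - 4086) - 48581) = 1/(-4112 - 48581) = 1/(-52693) = -1/52693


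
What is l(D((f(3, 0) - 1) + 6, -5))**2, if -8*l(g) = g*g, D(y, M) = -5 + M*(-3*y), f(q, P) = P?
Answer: 1500625/4 ≈ 3.7516e+5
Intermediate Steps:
D(y, M) = -5 - 3*M*y
l(g) = -g**2/8 (l(g) = -g*g/8 = -g**2/8)
l(D((f(3, 0) - 1) + 6, -5))**2 = (-(-5 - 3*(-5)*((0 - 1) + 6))**2/8)**2 = (-(-5 - 3*(-5)*(-1 + 6))**2/8)**2 = (-(-5 - 3*(-5)*5)**2/8)**2 = (-(-5 + 75)**2/8)**2 = (-1/8*70**2)**2 = (-1/8*4900)**2 = (-1225/2)**2 = 1500625/4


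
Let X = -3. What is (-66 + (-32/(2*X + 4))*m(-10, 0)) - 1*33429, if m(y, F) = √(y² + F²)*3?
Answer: -33015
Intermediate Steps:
m(y, F) = 3*√(F² + y²) (m(y, F) = √(F² + y²)*3 = 3*√(F² + y²))
(-66 + (-32/(2*X + 4))*m(-10, 0)) - 1*33429 = (-66 + (-32/(2*(-3) + 4))*(3*√(0² + (-10)²))) - 1*33429 = (-66 + (-32/(-6 + 4))*(3*√(0 + 100))) - 33429 = (-66 + (-32/(-2))*(3*√100)) - 33429 = (-66 + (-32*(-½))*(3*10)) - 33429 = (-66 + 16*30) - 33429 = (-66 + 480) - 33429 = 414 - 33429 = -33015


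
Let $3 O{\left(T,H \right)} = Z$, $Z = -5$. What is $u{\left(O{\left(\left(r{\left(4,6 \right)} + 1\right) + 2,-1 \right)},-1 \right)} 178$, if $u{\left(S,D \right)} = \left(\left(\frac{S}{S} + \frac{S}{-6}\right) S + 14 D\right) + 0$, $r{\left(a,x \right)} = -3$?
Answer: $- \frac{77519}{27} \approx -2871.1$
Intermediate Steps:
$O{\left(T,H \right)} = - \frac{5}{3}$ ($O{\left(T,H \right)} = \frac{1}{3} \left(-5\right) = - \frac{5}{3}$)
$u{\left(S,D \right)} = 14 D + S \left(1 - \frac{S}{6}\right)$ ($u{\left(S,D \right)} = \left(\left(1 + S \left(- \frac{1}{6}\right)\right) S + 14 D\right) + 0 = \left(\left(1 - \frac{S}{6}\right) S + 14 D\right) + 0 = \left(S \left(1 - \frac{S}{6}\right) + 14 D\right) + 0 = \left(14 D + S \left(1 - \frac{S}{6}\right)\right) + 0 = 14 D + S \left(1 - \frac{S}{6}\right)$)
$u{\left(O{\left(\left(r{\left(4,6 \right)} + 1\right) + 2,-1 \right)},-1 \right)} 178 = \left(- \frac{5}{3} + 14 \left(-1\right) - \frac{\left(- \frac{5}{3}\right)^{2}}{6}\right) 178 = \left(- \frac{5}{3} - 14 - \frac{25}{54}\right) 178 = \left(- \frac{871}{54}\right) 178 = - \frac{77519}{27}$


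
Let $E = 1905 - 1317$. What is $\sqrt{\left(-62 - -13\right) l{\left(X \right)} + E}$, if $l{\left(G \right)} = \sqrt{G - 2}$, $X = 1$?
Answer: $7 \sqrt{12 - i} \approx 24.27 - 1.0095 i$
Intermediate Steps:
$E = 588$ ($E = 1905 - 1317 = 588$)
$l{\left(G \right)} = \sqrt{-2 + G}$
$\sqrt{\left(-62 - -13\right) l{\left(X \right)} + E} = \sqrt{\left(-62 - -13\right) \sqrt{-2 + 1} + 588} = \sqrt{\left(-62 + 13\right) \sqrt{-1} + 588} = \sqrt{- 49 i + 588} = \sqrt{588 - 49 i}$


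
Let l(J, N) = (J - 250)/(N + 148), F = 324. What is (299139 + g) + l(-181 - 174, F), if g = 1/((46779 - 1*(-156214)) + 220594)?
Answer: 59807520562233/199933064 ≈ 2.9914e+5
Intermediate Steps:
l(J, N) = (-250 + J)/(148 + N)
g = 1/423587 (g = 1/((46779 + 156214) + 220594) = 1/(202993 + 220594) = 1/423587 ≈ 2.3608e-6)
(299139 + g) + l(-181 - 174, F) = (299139 + 1/423587) + (-250 + (-181 - 174))/(148 + 324) = 126711391594/423587 + (-250 - 355)/472 = 126711391594/423587 + (1/472)*(-605) = 126711391594/423587 - 605/472 = 59807520562233/199933064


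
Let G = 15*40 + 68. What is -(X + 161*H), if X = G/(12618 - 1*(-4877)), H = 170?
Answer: -478838818/17495 ≈ -27370.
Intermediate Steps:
G = 668 (G = 600 + 68 = 668)
X = 668/17495 (X = 668/(12618 - 1*(-4877)) = 668/(12618 + 4877) = 668/17495 ≈ 0.038182)
-(X + 161*H) = -(668/17495 + 161*170) = -(668/17495 + 27370) = -1*478838818/17495 = -478838818/17495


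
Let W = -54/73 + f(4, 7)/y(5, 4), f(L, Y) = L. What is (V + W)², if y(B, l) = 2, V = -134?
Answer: 93896100/5329 ≈ 17620.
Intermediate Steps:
W = 92/73 (W = -54/73 + 4/2 = -54*1/73 + 4*(½) = -54/73 + 2 = 92/73 ≈ 1.2603)
(V + W)² = (-134 + 92/73)² = (-9690/73)² = 93896100/5329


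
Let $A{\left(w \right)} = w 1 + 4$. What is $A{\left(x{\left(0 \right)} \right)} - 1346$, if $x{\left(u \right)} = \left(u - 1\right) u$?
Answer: $-1342$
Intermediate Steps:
$x{\left(u \right)} = u \left(-1 + u\right)$ ($x{\left(u \right)} = \left(-1 + u\right) u = u \left(-1 + u\right)$)
$A{\left(w \right)} = 4 + w$ ($A{\left(w \right)} = w + 4 = 4 + w$)
$A{\left(x{\left(0 \right)} \right)} - 1346 = \left(4 + 0 \left(-1 + 0\right)\right) - 1346 = \left(4 + 0 \left(-1\right)\right) - 1346 = \left(4 + 0\right) - 1346 = 4 - 1346 = -1342$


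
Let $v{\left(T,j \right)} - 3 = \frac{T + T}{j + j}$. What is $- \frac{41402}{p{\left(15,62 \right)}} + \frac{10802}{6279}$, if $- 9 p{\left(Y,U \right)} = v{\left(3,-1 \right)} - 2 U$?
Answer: $- \frac{1169164487}{389298} \approx -3003.3$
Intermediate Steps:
$v{\left(T,j \right)} = 3 + \frac{T}{j}$ ($v{\left(T,j \right)} = 3 + \frac{T + T}{j + j} = 3 + \frac{2 T}{2 j} = 3 + 2 T \frac{1}{2 j} = 3 + \frac{T}{j}$)
$p{\left(Y,U \right)} = \frac{2 U}{9}$ ($p{\left(Y,U \right)} = - \frac{\left(3 + \frac{3}{-1}\right) - 2 U}{9} = - \frac{\left(3 + 3 \left(-1\right)\right) - 2 U}{9} = - \frac{\left(3 - 3\right) - 2 U}{9} = - \frac{0 - 2 U}{9} = - \frac{\left(-2\right) U}{9} = \frac{2 U}{9}$)
$- \frac{41402}{p{\left(15,62 \right)}} + \frac{10802}{6279} = - \frac{41402}{\frac{2}{9} \cdot 62} + \frac{10802}{6279} = - \frac{41402}{\frac{124}{9}} + 10802 \cdot \frac{1}{6279} = \left(-41402\right) \frac{9}{124} + \frac{10802}{6279} = - \frac{186309}{62} + \frac{10802}{6279} = - \frac{1169164487}{389298}$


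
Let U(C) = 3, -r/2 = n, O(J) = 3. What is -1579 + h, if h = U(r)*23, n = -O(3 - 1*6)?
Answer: -1510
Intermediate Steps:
n = -3 (n = -1*3 = -3)
r = 6 (r = -2*(-3) = 6)
h = 69 (h = 3*23 = 69)
-1579 + h = -1579 + 69 = -1510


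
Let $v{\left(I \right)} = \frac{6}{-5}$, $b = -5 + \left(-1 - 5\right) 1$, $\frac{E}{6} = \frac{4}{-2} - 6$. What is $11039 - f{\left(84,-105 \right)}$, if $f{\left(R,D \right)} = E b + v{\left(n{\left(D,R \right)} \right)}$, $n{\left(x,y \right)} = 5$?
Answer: $\frac{52561}{5} \approx 10512.0$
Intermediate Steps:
$E = -48$ ($E = 6 \left(\frac{4}{-2} - 6\right) = 6 \left(4 \left(- \frac{1}{2}\right) - 6\right) = 6 \left(-2 - 6\right) = 6 \left(-8\right) = -48$)
$b = -11$ ($b = -5 - 6 = -11$)
$v{\left(I \right)} = - \frac{6}{5}$ ($v{\left(I \right)} = 6 \left(- \frac{1}{5}\right) = - \frac{6}{5}$)
$f{\left(R,D \right)} = \frac{2634}{5}$ ($f{\left(R,D \right)} = \left(-48\right) \left(-11\right) - \frac{6}{5} = 528 - \frac{6}{5} = \frac{2634}{5}$)
$11039 - f{\left(84,-105 \right)} = 11039 - \frac{2634}{5} = \frac{52561}{5}$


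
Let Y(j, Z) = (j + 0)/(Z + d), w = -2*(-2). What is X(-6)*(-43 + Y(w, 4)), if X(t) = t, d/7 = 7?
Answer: 13650/53 ≈ 257.55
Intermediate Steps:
d = 49 (d = 7*7 = 49)
w = 4
Y(j, Z) = j/(49 + Z) (Y(j, Z) = (j + 0)/(Z + 49) = j/(49 + Z))
X(-6)*(-43 + Y(w, 4)) = -6*(-43 + 4/(49 + 4)) = -6*(-43 + 4/53) = -6*(-2275/53) = 13650/53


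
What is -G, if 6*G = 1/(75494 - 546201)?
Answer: 1/2824242 ≈ 3.5408e-7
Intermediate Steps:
G = -1/2824242 (G = 1/(6*(75494 - 546201)) = (⅙)/(-470707) = (⅙)*(-1/470707) = -1/2824242 ≈ -3.5408e-7)
-G = -1*(-1/2824242) = 1/2824242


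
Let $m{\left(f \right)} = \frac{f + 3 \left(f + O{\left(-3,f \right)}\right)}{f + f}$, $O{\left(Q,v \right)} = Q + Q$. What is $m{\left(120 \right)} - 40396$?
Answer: $- \frac{1615763}{40} \approx -40394.0$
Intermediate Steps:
$O{\left(Q,v \right)} = 2 Q$
$m{\left(f \right)} = \frac{-18 + 4 f}{2 f}$ ($m{\left(f \right)} = \frac{f + 3 \left(f + 2 \left(-3\right)\right)}{f + f} = \frac{f + 3 \left(f - 6\right)}{2 f} = \left(f + 3 \left(-6 + f\right)\right) \frac{1}{2 f} = \left(f + \left(-18 + 3 f\right)\right) \frac{1}{2 f} = \left(-18 + 4 f\right) \frac{1}{2 f} = \frac{-18 + 4 f}{2 f}$)
$m{\left(120 \right)} - 40396 = \left(2 - \frac{9}{120}\right) - 40396 = \left(2 - \frac{3}{40}\right) - 40396 = \frac{77}{40} - 40396 = - \frac{1615763}{40}$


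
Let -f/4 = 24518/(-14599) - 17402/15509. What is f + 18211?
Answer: 317368999757/17416607 ≈ 18222.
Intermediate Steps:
f = 195169680/17416607 (f = -4*(24518/(-14599) - 17402/15509) = -4*(24518*(-1/14599) - 17402*1/15509) = -4*(-1886/1123 - 17402/15509) = -4*(-48792420/17416607) = 195169680/17416607 ≈ 11.206)
f + 18211 = 195169680/17416607 + 18211 = 317368999757/17416607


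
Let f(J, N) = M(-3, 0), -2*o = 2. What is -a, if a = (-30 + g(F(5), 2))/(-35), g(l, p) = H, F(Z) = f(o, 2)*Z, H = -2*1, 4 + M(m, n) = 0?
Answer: -32/35 ≈ -0.91429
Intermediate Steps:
o = -1 (o = -1/2*2 = -1)
M(m, n) = -4 (M(m, n) = -4 + 0 = -4)
f(J, N) = -4
H = -2
F(Z) = -4*Z
g(l, p) = -2
a = 32/35 (a = (-30 - 2)/(-35) = -32*(-1/35) = 32/35 ≈ 0.91429)
-a = -1*32/35 = -32/35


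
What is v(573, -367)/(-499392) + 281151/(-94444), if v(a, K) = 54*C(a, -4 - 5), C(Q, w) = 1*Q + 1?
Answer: -331786913/109177264 ≈ -3.0390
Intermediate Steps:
C(Q, w) = 1 + Q (C(Q, w) = Q + 1 = 1 + Q)
v(a, K) = 54 + 54*a (v(a, K) = 54*(1 + a) = 54 + 54*a)
v(573, -367)/(-499392) + 281151/(-94444) = (54 + 54*573)/(-499392) + 281151/(-94444) = (54 + 30942)*(-1/499392) + 281151*(-1/94444) = 30996*(-1/499392) - 281151/94444 = -287/4624 - 281151/94444 = -331786913/109177264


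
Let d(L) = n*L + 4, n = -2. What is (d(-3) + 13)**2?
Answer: 529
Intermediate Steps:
d(L) = 4 - 2*L (d(L) = -2*L + 4 = 4 - 2*L)
(d(-3) + 13)**2 = ((4 - 2*(-3)) + 13)**2 = ((4 + 6) + 13)**2 = (10 + 13)**2 = 23**2 = 529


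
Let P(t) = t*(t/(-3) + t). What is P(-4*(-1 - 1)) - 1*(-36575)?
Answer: 109853/3 ≈ 36618.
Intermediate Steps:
P(t) = 2*t**2/3 (P(t) = t*(t*(-1/3) + t) = t*(-t/3 + t) = t*(2*t/3) = 2*t**2/3)
P(-4*(-1 - 1)) - 1*(-36575) = 2*(-4*(-1 - 1))**2/3 - 1*(-36575) = 2*(-4*(-2))**2/3 + 36575 = (2/3)*8**2 + 36575 = (2/3)*64 + 36575 = 128/3 + 36575 = 109853/3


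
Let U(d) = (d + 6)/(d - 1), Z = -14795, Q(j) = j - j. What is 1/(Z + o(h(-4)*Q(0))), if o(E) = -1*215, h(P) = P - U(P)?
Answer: -1/15010 ≈ -6.6622e-5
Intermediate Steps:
Q(j) = 0
U(d) = (6 + d)/(-1 + d)
h(P) = P - (6 + P)/(-1 + P)
o(E) = -215
1/(Z + o(h(-4)*Q(0))) = 1/(-14795 - 215) = 1/(-15010) = -1/15010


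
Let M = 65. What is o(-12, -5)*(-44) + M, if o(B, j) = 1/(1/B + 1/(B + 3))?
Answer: 2039/7 ≈ 291.29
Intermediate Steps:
o(B, j) = 1/(1/B + 1/(3 + B))
o(-12, -5)*(-44) + M = -12*(3 - 12)/(3 + 2*(-12))*(-44) + 65 = -12*(-9)/(3 - 24)*(-44) + 65 = -12*(-9)/(-21)*(-44) + 65 = -12*(-1/21)*(-9)*(-44) + 65 = -36/7*(-44) + 65 = 1584/7 + 65 = 2039/7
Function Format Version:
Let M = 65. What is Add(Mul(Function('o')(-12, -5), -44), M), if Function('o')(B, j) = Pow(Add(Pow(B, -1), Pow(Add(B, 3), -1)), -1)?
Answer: Rational(2039, 7) ≈ 291.29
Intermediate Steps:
Function('o')(B, j) = Pow(Add(Pow(B, -1), Pow(Add(3, B), -1)), -1)
Add(Mul(Function('o')(-12, -5), -44), M) = Add(Mul(Mul(-12, Pow(Add(3, Mul(2, -12)), -1), Add(3, -12)), -44), 65) = Add(Mul(Mul(-12, Pow(Add(3, -24), -1), -9), -44), 65) = Add(Mul(Mul(-12, Pow(-21, -1), -9), -44), 65) = Add(Mul(Mul(-12, Rational(-1, 21), -9), -44), 65) = Add(Mul(Rational(-36, 7), -44), 65) = Add(Rational(1584, 7), 65) = Rational(2039, 7)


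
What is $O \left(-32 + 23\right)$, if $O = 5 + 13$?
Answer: $-162$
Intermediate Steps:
$O = 18$
$O \left(-32 + 23\right) = 18 \left(-32 + 23\right) = 18 \left(-9\right) = -162$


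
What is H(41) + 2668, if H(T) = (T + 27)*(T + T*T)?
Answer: 119764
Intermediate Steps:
H(T) = (27 + T)*(T + T²)
H(41) + 2668 = 41*(27 + 41² + 28*41) + 2668 = 41*(27 + 1681 + 1148) + 2668 = 41*2856 + 2668 = 117096 + 2668 = 119764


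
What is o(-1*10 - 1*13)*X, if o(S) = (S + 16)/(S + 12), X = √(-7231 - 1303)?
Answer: 7*I*√8534/11 ≈ 58.787*I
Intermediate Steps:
X = I*√8534 (X = √(-8534) = I*√8534 ≈ 92.38*I)
o(S) = (16 + S)/(12 + S)
o(-1*10 - 1*13)*X = ((16 + (-1*10 - 1*13))/(12 + (-1*10 - 1*13)))*(I*√8534) = ((16 + (-10 - 13))/(12 + (-10 - 13)))*(I*√8534) = ((16 - 23)/(12 - 23))*(I*√8534) = (-7/(-11))*(I*√8534) = (-1/11*(-7))*(I*√8534) = 7*(I*√8534)/11 = 7*I*√8534/11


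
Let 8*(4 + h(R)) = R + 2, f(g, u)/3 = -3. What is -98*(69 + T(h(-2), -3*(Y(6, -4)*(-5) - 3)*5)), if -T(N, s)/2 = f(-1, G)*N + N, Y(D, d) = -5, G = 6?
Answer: -490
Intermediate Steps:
f(g, u) = -9 (f(g, u) = 3*(-3) = -9)
h(R) = -15/4 + R/8 (h(R) = -4 + (R + 2)/8 = -4 + (2 + R)/8 = -4 + (1/4 + R/8) = -15/4 + R/8)
T(N, s) = 16*N (T(N, s) = -2*(-9*N + N) = -(-16)*N = 16*N)
-98*(69 + T(h(-2), -3*(Y(6, -4)*(-5) - 3)*5)) = -98*(69 + 16*(-15/4 + (1/8)*(-2))) = -98*(69 + 16*(-15/4 - 1/4)) = -98*(69 + 16*(-4)) = -98*(69 - 64) = -98*5 = -490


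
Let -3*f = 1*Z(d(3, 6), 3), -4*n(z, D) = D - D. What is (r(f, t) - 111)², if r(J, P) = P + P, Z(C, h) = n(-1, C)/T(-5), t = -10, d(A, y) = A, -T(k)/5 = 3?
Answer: 17161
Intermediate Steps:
n(z, D) = 0 (n(z, D) = -(D - D)/4 = -¼*0 = 0)
T(k) = -15 (T(k) = -5*3 = -15)
Z(C, h) = 0 (Z(C, h) = 0/(-15) = 0*(-1/15) = 0)
f = 0 (f = -0/3 = -⅓*0 = 0)
r(J, P) = 2*P
(r(f, t) - 111)² = (2*(-10) - 111)² = (-20 - 111)² = (-131)² = 17161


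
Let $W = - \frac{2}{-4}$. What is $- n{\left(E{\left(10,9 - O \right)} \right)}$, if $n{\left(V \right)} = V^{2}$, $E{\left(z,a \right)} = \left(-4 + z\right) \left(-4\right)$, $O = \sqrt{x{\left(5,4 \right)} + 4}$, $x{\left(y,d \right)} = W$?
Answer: $-576$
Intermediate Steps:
$W = \frac{1}{2}$ ($W = \left(-2\right) \left(- \frac{1}{4}\right) = \frac{1}{2} \approx 0.5$)
$x{\left(y,d \right)} = \frac{1}{2}$
$O = \frac{3 \sqrt{2}}{2}$ ($O = \sqrt{\frac{1}{2} + 4} = \sqrt{\frac{9}{2}} = \frac{3 \sqrt{2}}{2} \approx 2.1213$)
$E{\left(z,a \right)} = 16 - 4 z$
$- n{\left(E{\left(10,9 - O \right)} \right)} = - \left(16 - 40\right)^{2} = - \left(-24\right)^{2} = \left(-1\right) 576 = -576$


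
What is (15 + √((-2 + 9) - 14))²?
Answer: (15 + I*√7)² ≈ 218.0 + 79.373*I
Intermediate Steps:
(15 + √((-2 + 9) - 14))² = (15 + √(7 - 14))² = (15 + √(-7))² = (15 + I*√7)²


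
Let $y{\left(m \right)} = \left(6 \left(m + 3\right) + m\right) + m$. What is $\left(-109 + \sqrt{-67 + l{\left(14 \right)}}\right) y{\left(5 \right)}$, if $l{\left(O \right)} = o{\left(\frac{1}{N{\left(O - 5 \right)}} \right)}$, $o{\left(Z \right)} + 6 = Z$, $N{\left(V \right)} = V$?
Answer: $-6322 + \frac{232 i \sqrt{41}}{3} \approx -6322.0 + 495.17 i$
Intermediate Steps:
$o{\left(Z \right)} = -6 + Z$
$l{\left(O \right)} = -6 + \frac{1}{-5 + O}$ ($l{\left(O \right)} = -6 + \frac{1}{O - 5} = -6 + \frac{1}{-5 + O}$)
$y{\left(m \right)} = 18 + 8 m$ ($y{\left(m \right)} = \left(6 \left(3 + m\right) + m\right) + m = \left(\left(18 + 6 m\right) + m\right) + m = \left(18 + 7 m\right) + m = 18 + 8 m$)
$\left(-109 + \sqrt{-67 + l{\left(14 \right)}}\right) y{\left(5 \right)} = \left(-109 + \sqrt{-67 + \frac{31 - 84}{-5 + 14}}\right) \left(18 + 8 \cdot 5\right) = \left(-109 + \sqrt{-67 + \frac{31 - 84}{9}}\right) \left(18 + 40\right) = \left(-109 + \sqrt{-67 + \frac{1}{9} \left(-53\right)}\right) 58 = \left(-109 + \sqrt{-67 - \frac{53}{9}}\right) 58 = \left(-109 + \sqrt{- \frac{656}{9}}\right) 58 = \left(-109 + \frac{4 i \sqrt{41}}{3}\right) 58 = -6322 + \frac{232 i \sqrt{41}}{3}$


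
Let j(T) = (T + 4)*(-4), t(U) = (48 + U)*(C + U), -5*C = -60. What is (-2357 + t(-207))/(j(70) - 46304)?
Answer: -3581/5825 ≈ -0.61476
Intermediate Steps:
C = 12 (C = -⅕*(-60) = 12)
t(U) = (12 + U)*(48 + U) (t(U) = (48 + U)*(12 + U) = (12 + U)*(48 + U))
j(T) = -16 - 4*T (j(T) = (4 + T)*(-4) = -16 - 4*T)
(-2357 + t(-207))/(j(70) - 46304) = (-2357 + (576 + (-207)² + 60*(-207)))/((-16 - 4*70) - 46304) = (-2357 + (576 + 42849 - 12420))/((-16 - 280) - 46304) = (-2357 + 31005)/(-296 - 46304) = 28648/(-46600) = 28648*(-1/46600) = -3581/5825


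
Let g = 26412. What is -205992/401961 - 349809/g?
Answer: -16227804017/1179621548 ≈ -13.757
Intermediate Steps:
-205992/401961 - 349809/g = -205992/401961 - 349809/26412 = -205992*1/401961 - 349809*1/26412 = -68664/133987 - 116603/8804 = -16227804017/1179621548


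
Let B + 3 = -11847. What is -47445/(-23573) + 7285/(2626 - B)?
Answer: 1660625/660044 ≈ 2.5159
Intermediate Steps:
B = -11850 (B = -3 - 11847 = -11850)
-47445/(-23573) + 7285/(2626 - B) = -47445/(-23573) + 7285/(2626 - 1*(-11850)) = -47445*(-1/23573) + 7285/(2626 + 11850) = 47445/23573 + 7285/14476 = 47445/23573 + 7285*(1/14476) = 47445/23573 + 155/308 = 1660625/660044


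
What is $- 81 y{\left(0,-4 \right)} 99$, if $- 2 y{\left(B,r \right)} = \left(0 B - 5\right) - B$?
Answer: $- \frac{40095}{2} \approx -20048.0$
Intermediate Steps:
$y{\left(B,r \right)} = \frac{5}{2} + \frac{B}{2}$ ($y{\left(B,r \right)} = - \frac{\left(0 B - 5\right) - B}{2} = - \frac{\left(0 - 5\right) - B}{2} = - \frac{-5 - B}{2} = \frac{5}{2} + \frac{B}{2}$)
$- 81 y{\left(0,-4 \right)} 99 = - 81 \left(\frac{5}{2} + \frac{1}{2} \cdot 0\right) 99 = - 81 \left(\frac{5}{2} + 0\right) 99 = \left(-81\right) \frac{5}{2} \cdot 99 = \left(- \frac{405}{2}\right) 99 = - \frac{40095}{2}$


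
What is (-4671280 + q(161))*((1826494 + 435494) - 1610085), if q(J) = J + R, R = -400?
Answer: -3045377250657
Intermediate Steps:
q(J) = -400 + J (q(J) = J - 400 = -400 + J)
(-4671280 + q(161))*((1826494 + 435494) - 1610085) = (-4671280 + (-400 + 161))*((1826494 + 435494) - 1610085) = (-4671280 - 239)*(2261988 - 1610085) = -4671519*651903 = -3045377250657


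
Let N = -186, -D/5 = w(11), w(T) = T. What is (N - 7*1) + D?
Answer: -248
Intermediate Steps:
D = -55 (D = -5*11 = -55)
(N - 7*1) + D = (-186 - 7*1) - 55 = (-186 - 7) - 55 = -193 - 55 = -248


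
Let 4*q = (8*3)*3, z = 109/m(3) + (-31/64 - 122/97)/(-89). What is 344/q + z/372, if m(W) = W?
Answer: 11844232189/616603392 ≈ 19.209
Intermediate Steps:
z = 60256253/1657536 (z = 109/3 + (-31/64 - 122/97)/(-89) = 109*(⅓) + (-31*1/64 - 122*1/97)*(-1/89) = 109/3 + (-31/64 - 122/97)*(-1/89) = 109/3 - 10815/6208*(-1/89) = 109/3 + 10815/552512 = 60256253/1657536 ≈ 36.353)
q = 18 (q = ((8*3)*3)/4 = (24*3)/4 = (¼)*72 = 18)
344/q + z/372 = 344/18 + (60256253/1657536)/372 = 344*(1/18) + (60256253/1657536)*(1/372) = 172/9 + 60256253/616603392 = 11844232189/616603392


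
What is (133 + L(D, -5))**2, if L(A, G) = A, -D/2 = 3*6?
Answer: 9409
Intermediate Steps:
D = -36 (D = -6*6 = -2*18 = -36)
(133 + L(D, -5))**2 = (133 - 36)**2 = 97**2 = 9409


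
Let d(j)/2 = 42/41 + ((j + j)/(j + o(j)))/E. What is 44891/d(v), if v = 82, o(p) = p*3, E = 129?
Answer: 237428499/10877 ≈ 21829.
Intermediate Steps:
o(p) = 3*p
d(j) = 10877/5289 (d(j) = 2*(42/41 + ((j + j)/(j + 3*j))/129) = 2*(42*(1/41) + ((2*j)/((4*j)))*(1/129)) = 2*(42/41 + ((2*j)*(1/(4*j)))*(1/129)) = 2*(42/41 + (½)*(1/129)) = 2*(42/41 + 1/258) = 2*(10877/10578) = 10877/5289)
44891/d(v) = 44891/(10877/5289) = 44891*(5289/10877) = 237428499/10877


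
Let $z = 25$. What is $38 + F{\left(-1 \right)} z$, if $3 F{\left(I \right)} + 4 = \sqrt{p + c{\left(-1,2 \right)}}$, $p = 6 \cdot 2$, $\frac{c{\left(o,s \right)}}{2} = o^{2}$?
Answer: $\frac{14}{3} + \frac{25 \sqrt{14}}{3} \approx 35.847$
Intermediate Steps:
$c{\left(o,s \right)} = 2 o^{2}$
$p = 12$
$F{\left(I \right)} = - \frac{4}{3} + \frac{\sqrt{14}}{3}$ ($F{\left(I \right)} = - \frac{4}{3} + \frac{\sqrt{12 + 2 \left(-1\right)^{2}}}{3} = - \frac{4}{3} + \frac{\sqrt{12 + 2 \cdot 1}}{3} = - \frac{4}{3} + \frac{\sqrt{12 + 2}}{3} = - \frac{4}{3} + \frac{\sqrt{14}}{3}$)
$38 + F{\left(-1 \right)} z = 38 + \left(- \frac{4}{3} + \frac{\sqrt{14}}{3}\right) 25 = 38 - \left(\frac{100}{3} - \frac{25 \sqrt{14}}{3}\right) = \frac{14}{3} + \frac{25 \sqrt{14}}{3}$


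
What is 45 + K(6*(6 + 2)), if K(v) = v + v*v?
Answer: 2397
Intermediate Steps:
K(v) = v + v**2
45 + K(6*(6 + 2)) = 45 + (6*(6 + 2))*(1 + 6*(6 + 2)) = 45 + (6*8)*(1 + 6*8) = 45 + 48*(1 + 48) = 45 + 48*49 = 45 + 2352 = 2397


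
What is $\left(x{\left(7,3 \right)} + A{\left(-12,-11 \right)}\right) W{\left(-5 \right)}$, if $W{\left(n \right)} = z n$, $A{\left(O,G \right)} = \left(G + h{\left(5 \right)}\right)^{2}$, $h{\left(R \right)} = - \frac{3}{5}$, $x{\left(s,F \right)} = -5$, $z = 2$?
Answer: $- \frac{6478}{5} \approx -1295.6$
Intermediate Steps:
$h{\left(R \right)} = - \frac{3}{5}$ ($h{\left(R \right)} = \left(-3\right) \frac{1}{5} = - \frac{3}{5}$)
$A{\left(O,G \right)} = \left(- \frac{3}{5} + G\right)^{2}$ ($A{\left(O,G \right)} = \left(G - \frac{3}{5}\right)^{2} = \left(- \frac{3}{5} + G\right)^{2}$)
$W{\left(n \right)} = 2 n$
$\left(x{\left(7,3 \right)} + A{\left(-12,-11 \right)}\right) W{\left(-5 \right)} = \left(-5 + \frac{\left(-3 + 5 \left(-11\right)\right)^{2}}{25}\right) 2 \left(-5\right) = \left(-5 + \frac{\left(-3 - 55\right)^{2}}{25}\right) \left(-10\right) = \left(-5 + \frac{\left(-58\right)^{2}}{25}\right) \left(-10\right) = \left(-5 + \frac{1}{25} \cdot 3364\right) \left(-10\right) = \left(-5 + \frac{3364}{25}\right) \left(-10\right) = \frac{3239}{25} \left(-10\right) = - \frac{6478}{5}$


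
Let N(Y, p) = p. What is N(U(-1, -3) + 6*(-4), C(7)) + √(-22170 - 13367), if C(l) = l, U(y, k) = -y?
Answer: 7 + I*√35537 ≈ 7.0 + 188.51*I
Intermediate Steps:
N(U(-1, -3) + 6*(-4), C(7)) + √(-22170 - 13367) = 7 + √(-22170 - 13367) = 7 + √(-35537) = 7 + I*√35537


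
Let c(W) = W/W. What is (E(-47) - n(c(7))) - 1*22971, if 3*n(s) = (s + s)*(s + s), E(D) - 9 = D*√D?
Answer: -68890/3 - 47*I*√47 ≈ -22963.0 - 322.22*I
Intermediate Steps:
c(W) = 1
E(D) = 9 + D^(3/2) (E(D) = 9 + D*√D = 9 + D^(3/2))
n(s) = 4*s²/3 (n(s) = ((s + s)*(s + s))/3 = ((2*s)*(2*s))/3 = (4*s²)/3 = 4*s²/3)
(E(-47) - n(c(7))) - 1*22971 = ((9 + (-47)^(3/2)) - 4*1²/3) - 1*22971 = ((9 - 47*I*√47) - 4/3) - 22971 = (23/3 - 47*I*√47) - 22971 = -68890/3 - 47*I*√47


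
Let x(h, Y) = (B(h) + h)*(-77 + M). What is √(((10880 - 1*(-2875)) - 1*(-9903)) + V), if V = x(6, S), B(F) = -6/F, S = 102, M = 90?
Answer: √23723 ≈ 154.02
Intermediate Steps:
x(h, Y) = -78/h + 13*h (x(h, Y) = (-6/h + h)*(-77 + 90) = (h - 6/h)*13 = -78/h + 13*h)
V = 65 (V = -78/6 + 13*6 = -78*⅙ + 78 = -13 + 78 = 65)
√(((10880 - 1*(-2875)) - 1*(-9903)) + V) = √(((10880 - 1*(-2875)) - 1*(-9903)) + 65) = √(((10880 + 2875) + 9903) + 65) = √((13755 + 9903) + 65) = √(23658 + 65) = √23723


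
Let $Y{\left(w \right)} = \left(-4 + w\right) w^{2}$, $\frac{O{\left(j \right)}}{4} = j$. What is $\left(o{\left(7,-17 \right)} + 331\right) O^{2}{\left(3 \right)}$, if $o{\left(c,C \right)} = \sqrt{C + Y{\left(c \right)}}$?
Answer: $47664 + 144 \sqrt{130} \approx 49306.0$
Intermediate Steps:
$O{\left(j \right)} = 4 j$
$Y{\left(w \right)} = w^{2} \left(-4 + w\right)$
$o{\left(c,C \right)} = \sqrt{C + c^{2} \left(-4 + c\right)}$
$\left(o{\left(7,-17 \right)} + 331\right) O^{2}{\left(3 \right)} = \left(\sqrt{-17 + 7^{2} \left(-4 + 7\right)} + 331\right) \left(4 \cdot 3\right)^{2} = \left(\sqrt{-17 + 49 \cdot 3} + 331\right) 12^{2} = \left(\sqrt{-17 + 147} + 331\right) 144 = \left(\sqrt{130} + 331\right) 144 = \left(331 + \sqrt{130}\right) 144 = 47664 + 144 \sqrt{130}$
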